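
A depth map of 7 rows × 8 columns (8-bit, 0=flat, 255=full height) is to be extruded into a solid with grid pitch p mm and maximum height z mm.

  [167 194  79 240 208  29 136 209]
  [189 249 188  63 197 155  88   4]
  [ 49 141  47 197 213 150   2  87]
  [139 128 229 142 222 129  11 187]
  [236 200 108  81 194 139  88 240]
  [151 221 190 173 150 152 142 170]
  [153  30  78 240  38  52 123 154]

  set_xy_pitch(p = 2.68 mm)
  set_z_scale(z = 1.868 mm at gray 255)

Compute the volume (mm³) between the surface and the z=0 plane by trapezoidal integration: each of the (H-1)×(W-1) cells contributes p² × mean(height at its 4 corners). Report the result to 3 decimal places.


316.174

height_mm = gray/255 × 1.868; cell vol = 2.68² × mean(4 corners)
unit = 2.68² × 1.868 / (4×255) = 0.0131537 mm³ per gray-sum
row 0: Σ corner-gray over 7 cells = 4221  → 55.5216
row 1: Σ corner-gray over 7 cells = 3709  → 48.7869
row 2: Σ corner-gray over 7 cells = 3684  → 48.4580
row 3: Σ corner-gray over 7 cells = 4144  → 54.5087
row 4: Σ corner-gray over 7 cells = 4473  → 58.8363
row 5: Σ corner-gray over 7 cells = 3806  → 50.0628
Σ rows: total corner-gray = 24037  → 316.1743 mm³


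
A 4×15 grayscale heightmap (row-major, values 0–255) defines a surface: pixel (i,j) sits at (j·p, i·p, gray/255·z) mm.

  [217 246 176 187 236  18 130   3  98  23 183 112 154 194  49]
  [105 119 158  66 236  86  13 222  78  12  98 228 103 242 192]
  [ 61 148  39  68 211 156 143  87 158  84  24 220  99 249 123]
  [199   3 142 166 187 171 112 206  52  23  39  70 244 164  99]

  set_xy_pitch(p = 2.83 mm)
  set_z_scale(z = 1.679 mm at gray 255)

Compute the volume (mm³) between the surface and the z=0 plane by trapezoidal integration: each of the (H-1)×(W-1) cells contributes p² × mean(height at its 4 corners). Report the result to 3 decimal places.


284.653

height_mm = gray/255 × 1.679; cell vol = 2.83² × mean(4 corners)
unit = 2.83² × 1.679 / (4×255) = 0.0131833 mm³ per gray-sum
row 0: Σ corner-gray over 14 cells = 7405  → 97.6222
row 1: Σ corner-gray over 14 cells = 7175  → 94.5900
row 2: Σ corner-gray over 14 cells = 7012  → 92.4411
Σ rows: total corner-gray = 21592  → 284.6533 mm³


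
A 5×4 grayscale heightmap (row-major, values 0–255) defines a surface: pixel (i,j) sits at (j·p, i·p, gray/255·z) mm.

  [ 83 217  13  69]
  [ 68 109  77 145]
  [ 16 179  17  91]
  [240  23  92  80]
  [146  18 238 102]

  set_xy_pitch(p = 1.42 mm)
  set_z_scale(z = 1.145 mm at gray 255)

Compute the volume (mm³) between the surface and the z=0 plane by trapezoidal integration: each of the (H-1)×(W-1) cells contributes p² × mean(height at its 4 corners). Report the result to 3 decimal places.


height_mm = gray/255 × 1.145; cell vol = 1.42² × mean(4 corners)
unit = 1.42² × 1.145 / (4×255) = 0.00226351 mm³ per gray-sum
row 0: Σ corner-gray over 3 cells = 1197  → 2.7094
row 1: Σ corner-gray over 3 cells = 1084  → 2.4536
row 2: Σ corner-gray over 3 cells = 1049  → 2.3744
row 3: Σ corner-gray over 3 cells = 1310  → 2.9652
Σ rows: total corner-gray = 4640  → 10.5027 mm³

10.503


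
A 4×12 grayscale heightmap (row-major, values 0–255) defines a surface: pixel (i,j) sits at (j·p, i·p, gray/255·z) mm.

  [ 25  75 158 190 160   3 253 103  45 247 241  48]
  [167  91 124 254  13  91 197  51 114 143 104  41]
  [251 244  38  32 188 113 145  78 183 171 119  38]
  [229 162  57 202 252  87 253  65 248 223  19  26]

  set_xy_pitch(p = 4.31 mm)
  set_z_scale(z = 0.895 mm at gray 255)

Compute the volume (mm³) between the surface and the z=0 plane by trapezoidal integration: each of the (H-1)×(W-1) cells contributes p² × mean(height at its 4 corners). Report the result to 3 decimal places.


height_mm = gray/255 × 0.895; cell vol = 4.31² × mean(4 corners)
unit = 4.31² × 0.895 / (4×255) = 0.0162996 mm³ per gray-sum
row 0: Σ corner-gray over 11 cells = 5595  → 91.1964
row 1: Σ corner-gray over 11 cells = 5483  → 89.3708
row 2: Σ corner-gray over 11 cells = 6302  → 102.7202
Σ rows: total corner-gray = 17380  → 283.2873 mm³

283.287


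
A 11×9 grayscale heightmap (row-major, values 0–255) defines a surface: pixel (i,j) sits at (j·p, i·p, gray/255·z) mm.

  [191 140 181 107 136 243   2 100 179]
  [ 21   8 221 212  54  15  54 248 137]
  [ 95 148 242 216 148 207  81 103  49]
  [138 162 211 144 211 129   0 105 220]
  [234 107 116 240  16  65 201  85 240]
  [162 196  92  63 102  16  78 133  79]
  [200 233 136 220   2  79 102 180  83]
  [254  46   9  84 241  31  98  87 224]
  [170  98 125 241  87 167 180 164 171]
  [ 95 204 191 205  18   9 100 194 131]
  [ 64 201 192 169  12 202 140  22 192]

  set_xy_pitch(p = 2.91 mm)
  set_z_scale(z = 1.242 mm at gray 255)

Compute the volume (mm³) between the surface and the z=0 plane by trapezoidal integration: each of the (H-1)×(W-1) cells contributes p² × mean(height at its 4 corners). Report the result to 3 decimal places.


428.594

height_mm = gray/255 × 1.242; cell vol = 2.91² × mean(4 corners)
unit = 2.91² × 1.242 / (4×255) = 0.0103112 mm³ per gray-sum
row 0: Σ corner-gray over 8 cells = 3970  → 40.9353
row 1: Σ corner-gray over 8 cells = 4216  → 43.4718
row 2: Σ corner-gray over 8 cells = 4716  → 48.6274
row 3: Σ corner-gray over 8 cells = 4416  → 45.5341
row 4: Σ corner-gray over 8 cells = 3735  → 38.5122
row 5: Σ corner-gray over 8 cells = 3788  → 39.0587
row 6: Σ corner-gray over 8 cells = 3857  → 39.7701
row 7: Σ corner-gray over 8 cells = 4135  → 42.6366
row 8: Σ corner-gray over 8 cells = 4533  → 46.7405
row 9: Σ corner-gray over 8 cells = 4200  → 43.3069
Σ rows: total corner-gray = 41566  → 428.5936 mm³


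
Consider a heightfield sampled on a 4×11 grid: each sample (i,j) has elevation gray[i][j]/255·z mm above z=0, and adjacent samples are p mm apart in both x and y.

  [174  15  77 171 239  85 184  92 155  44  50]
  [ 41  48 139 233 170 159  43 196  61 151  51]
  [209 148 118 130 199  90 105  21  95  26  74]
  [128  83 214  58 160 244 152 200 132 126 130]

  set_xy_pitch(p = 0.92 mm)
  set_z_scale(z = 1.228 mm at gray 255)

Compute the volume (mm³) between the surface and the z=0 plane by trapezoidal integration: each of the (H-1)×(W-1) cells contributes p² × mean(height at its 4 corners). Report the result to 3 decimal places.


height_mm = gray/255 × 1.228; cell vol = 0.92² × mean(4 corners)
unit = 0.92² × 1.228 / (4×255) = 0.001019 mm³ per gray-sum
row 0: Σ corner-gray over 10 cells = 4840  → 4.9320
row 1: Σ corner-gray over 10 cells = 4639  → 4.7271
row 2: Σ corner-gray over 10 cells = 5143  → 5.2407
Σ rows: total corner-gray = 14622  → 14.8998 mm³

14.900


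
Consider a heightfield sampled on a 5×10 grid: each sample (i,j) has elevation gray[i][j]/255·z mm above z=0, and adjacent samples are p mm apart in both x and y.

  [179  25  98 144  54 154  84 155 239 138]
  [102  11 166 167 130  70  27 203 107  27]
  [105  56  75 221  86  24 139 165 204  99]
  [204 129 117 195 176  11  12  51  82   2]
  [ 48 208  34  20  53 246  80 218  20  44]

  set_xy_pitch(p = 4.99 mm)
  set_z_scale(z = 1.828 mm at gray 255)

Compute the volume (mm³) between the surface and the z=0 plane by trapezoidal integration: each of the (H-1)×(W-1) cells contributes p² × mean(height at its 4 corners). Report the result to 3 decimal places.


height_mm = gray/255 × 1.828; cell vol = 4.99² × mean(4 corners)
unit = 4.99² × 1.828 / (4×255) = 0.0446249 mm³ per gray-sum
row 0: Σ corner-gray over 9 cells = 4114  → 183.5868
row 1: Σ corner-gray over 9 cells = 4035  → 180.0614
row 2: Σ corner-gray over 9 cells = 3896  → 173.8586
row 3: Σ corner-gray over 9 cells = 3602  → 160.7388
Σ rows: total corner-gray = 15647  → 698.2456 mm³

698.246


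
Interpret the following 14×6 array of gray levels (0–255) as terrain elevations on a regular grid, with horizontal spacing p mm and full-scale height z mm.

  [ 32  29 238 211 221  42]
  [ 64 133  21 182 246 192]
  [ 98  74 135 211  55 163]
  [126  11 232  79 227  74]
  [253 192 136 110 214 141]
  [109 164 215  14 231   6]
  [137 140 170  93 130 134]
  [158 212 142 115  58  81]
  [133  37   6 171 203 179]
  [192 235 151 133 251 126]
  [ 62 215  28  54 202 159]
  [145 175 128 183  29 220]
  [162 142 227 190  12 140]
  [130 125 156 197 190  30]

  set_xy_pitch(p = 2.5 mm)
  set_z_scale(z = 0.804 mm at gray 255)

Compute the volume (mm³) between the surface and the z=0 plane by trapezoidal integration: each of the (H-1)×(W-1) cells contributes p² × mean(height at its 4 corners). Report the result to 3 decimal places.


178.989

height_mm = gray/255 × 0.804; cell vol = 2.5² × mean(4 corners)
unit = 2.5² × 0.804 / (4×255) = 0.00492647 mm³ per gray-sum
row 0: Σ corner-gray over 5 cells = 2892  → 14.2474
row 1: Σ corner-gray over 5 cells = 2631  → 12.9615
row 2: Σ corner-gray over 5 cells = 2509  → 12.3605
row 3: Σ corner-gray over 5 cells = 2996  → 14.7597
row 4: Σ corner-gray over 5 cells = 3061  → 15.0799
row 5: Σ corner-gray over 5 cells = 2700  → 13.3015
row 6: Σ corner-gray over 5 cells = 2630  → 12.9566
row 7: Σ corner-gray over 5 cells = 2439  → 12.0157
row 8: Σ corner-gray over 5 cells = 3004  → 14.7991
row 9: Σ corner-gray over 5 cells = 3077  → 15.1588
row 10: Σ corner-gray over 5 cells = 2614  → 12.8778
row 11: Σ corner-gray over 5 cells = 2839  → 13.9863
row 12: Σ corner-gray over 5 cells = 2940  → 14.4838
Σ rows: total corner-gray = 36332  → 178.9885 mm³


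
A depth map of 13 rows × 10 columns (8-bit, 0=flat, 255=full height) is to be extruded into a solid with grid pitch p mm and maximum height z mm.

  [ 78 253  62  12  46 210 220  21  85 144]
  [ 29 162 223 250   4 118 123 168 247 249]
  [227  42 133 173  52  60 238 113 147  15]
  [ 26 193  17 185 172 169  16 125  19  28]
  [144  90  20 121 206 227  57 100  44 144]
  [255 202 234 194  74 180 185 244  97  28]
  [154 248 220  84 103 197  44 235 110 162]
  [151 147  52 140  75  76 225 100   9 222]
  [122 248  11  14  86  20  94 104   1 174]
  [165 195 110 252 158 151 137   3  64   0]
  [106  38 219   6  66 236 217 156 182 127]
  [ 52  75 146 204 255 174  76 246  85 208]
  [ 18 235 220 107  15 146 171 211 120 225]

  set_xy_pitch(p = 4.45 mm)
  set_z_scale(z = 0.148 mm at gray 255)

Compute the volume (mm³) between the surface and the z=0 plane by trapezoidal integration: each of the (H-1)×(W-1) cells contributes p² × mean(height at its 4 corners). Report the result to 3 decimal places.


162.000

height_mm = gray/255 × 0.148; cell vol = 4.45² × mean(4 corners)
unit = 4.45² × 0.148 / (4×255) = 0.0028733 mm³ per gray-sum
row 0: Σ corner-gray over 9 cells = 4908  → 14.1022
row 1: Σ corner-gray over 9 cells = 5026  → 14.4412
row 2: Σ corner-gray over 9 cells = 4004  → 11.5047
row 3: Σ corner-gray over 9 cells = 3864  → 11.1024
row 4: Σ corner-gray over 9 cells = 5121  → 14.7142
row 5: Σ corner-gray over 9 cells = 5901  → 16.9554
row 6: Σ corner-gray over 9 cells = 4819  → 13.8465
row 7: Σ corner-gray over 9 cells = 3473  → 9.9790
row 8: Σ corner-gray over 9 cells = 3757  → 10.7950
row 9: Σ corner-gray over 9 cells = 4778  → 13.7286
row 10: Σ corner-gray over 9 cells = 5255  → 15.0992
row 11: Σ corner-gray over 9 cells = 5475  → 15.7313
Σ rows: total corner-gray = 56381  → 161.9997 mm³


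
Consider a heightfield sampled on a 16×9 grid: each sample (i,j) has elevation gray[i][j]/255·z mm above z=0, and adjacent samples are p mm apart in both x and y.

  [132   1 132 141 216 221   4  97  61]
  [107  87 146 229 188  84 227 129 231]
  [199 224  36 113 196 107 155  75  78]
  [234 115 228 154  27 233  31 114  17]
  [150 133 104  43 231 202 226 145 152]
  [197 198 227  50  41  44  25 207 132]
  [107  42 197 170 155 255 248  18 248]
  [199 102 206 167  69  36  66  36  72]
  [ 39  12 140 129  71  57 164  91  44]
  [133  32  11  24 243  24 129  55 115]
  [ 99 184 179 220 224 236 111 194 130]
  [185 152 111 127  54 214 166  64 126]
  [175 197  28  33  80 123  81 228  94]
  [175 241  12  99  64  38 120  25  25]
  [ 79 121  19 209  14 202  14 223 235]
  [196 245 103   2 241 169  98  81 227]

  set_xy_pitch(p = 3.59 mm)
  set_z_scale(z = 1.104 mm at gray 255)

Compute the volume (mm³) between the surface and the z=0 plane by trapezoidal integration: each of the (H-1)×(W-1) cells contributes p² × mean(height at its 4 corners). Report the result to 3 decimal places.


839.647

height_mm = gray/255 × 1.104; cell vol = 3.59² × mean(4 corners)
unit = 3.59² × 1.104 / (4×255) = 0.0139495 mm³ per gray-sum
row 0: Σ corner-gray over 8 cells = 4335  → 60.4710
row 1: Σ corner-gray over 8 cells = 4607  → 64.2652
row 2: Σ corner-gray over 8 cells = 4144  → 57.8066
row 3: Σ corner-gray over 8 cells = 4525  → 63.1214
row 4: Σ corner-gray over 8 cells = 4383  → 61.1405
row 5: Σ corner-gray over 8 cells = 4438  → 61.9078
row 6: Σ corner-gray over 8 cells = 4160  → 58.0298
row 7: Σ corner-gray over 8 cells = 3046  → 42.4901
row 8: Σ corner-gray over 8 cells = 2695  → 37.5938
row 9: Σ corner-gray over 8 cells = 4209  → 58.7133
row 10: Σ corner-gray over 8 cells = 5012  → 69.9148
row 11: Σ corner-gray over 8 cells = 3896  → 54.3471
row 12: Σ corner-gray over 8 cells = 3207  → 44.7360
row 13: Σ corner-gray over 8 cells = 3316  → 46.2565
row 14: Σ corner-gray over 8 cells = 4219  → 58.8528
Σ rows: total corner-gray = 60192  → 839.6467 mm³


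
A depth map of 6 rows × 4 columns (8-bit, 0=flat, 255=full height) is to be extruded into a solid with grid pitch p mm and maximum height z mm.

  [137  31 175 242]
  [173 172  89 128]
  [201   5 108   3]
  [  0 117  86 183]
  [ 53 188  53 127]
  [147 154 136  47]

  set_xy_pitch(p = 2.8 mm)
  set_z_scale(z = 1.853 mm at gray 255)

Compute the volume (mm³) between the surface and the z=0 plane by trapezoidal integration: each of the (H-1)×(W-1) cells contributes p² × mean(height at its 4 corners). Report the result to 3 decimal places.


height_mm = gray/255 × 1.853; cell vol = 2.8² × mean(4 corners)
unit = 2.8² × 1.853 / (4×255) = 0.0142427 mm³ per gray-sum
row 0: Σ corner-gray over 3 cells = 1614  → 22.9877
row 1: Σ corner-gray over 3 cells = 1253  → 17.8461
row 2: Σ corner-gray over 3 cells = 1019  → 14.5133
row 3: Σ corner-gray over 3 cells = 1251  → 17.8176
row 4: Σ corner-gray over 3 cells = 1436  → 20.4525
Σ rows: total corner-gray = 6573  → 93.6170 mm³

93.617


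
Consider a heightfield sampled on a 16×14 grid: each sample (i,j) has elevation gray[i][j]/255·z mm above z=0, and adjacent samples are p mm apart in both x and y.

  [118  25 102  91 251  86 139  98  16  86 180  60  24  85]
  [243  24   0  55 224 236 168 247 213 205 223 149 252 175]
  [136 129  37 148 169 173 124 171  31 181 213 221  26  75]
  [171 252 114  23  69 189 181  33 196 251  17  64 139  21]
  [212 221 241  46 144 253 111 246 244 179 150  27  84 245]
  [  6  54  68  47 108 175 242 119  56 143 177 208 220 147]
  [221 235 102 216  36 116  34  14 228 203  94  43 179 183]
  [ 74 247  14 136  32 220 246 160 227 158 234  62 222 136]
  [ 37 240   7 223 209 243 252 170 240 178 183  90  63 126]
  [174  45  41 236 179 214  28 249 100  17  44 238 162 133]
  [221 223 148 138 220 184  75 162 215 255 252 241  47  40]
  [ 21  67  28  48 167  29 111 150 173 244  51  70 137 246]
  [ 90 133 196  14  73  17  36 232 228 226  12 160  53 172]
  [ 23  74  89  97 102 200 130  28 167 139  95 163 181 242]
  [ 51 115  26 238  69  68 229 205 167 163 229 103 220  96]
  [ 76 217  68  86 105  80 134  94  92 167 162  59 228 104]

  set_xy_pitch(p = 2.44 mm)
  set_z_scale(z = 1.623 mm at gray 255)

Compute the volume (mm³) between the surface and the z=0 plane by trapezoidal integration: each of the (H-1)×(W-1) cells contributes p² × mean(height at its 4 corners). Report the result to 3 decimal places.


1031.076

height_mm = gray/255 × 1.623; cell vol = 2.44² × mean(4 corners)
unit = 2.44² × 1.623 / (4×255) = 0.00947323 mm³ per gray-sum
row 0: Σ corner-gray over 13 cells = 6929  → 65.6400
row 1: Σ corner-gray over 13 cells = 7867  → 74.5259
row 2: Σ corner-gray over 13 cells = 6705  → 63.5180
row 3: Σ corner-gray over 13 cells = 7597  → 71.9681
row 4: Σ corner-gray over 13 cells = 7736  → 73.2849
row 5: Σ corner-gray over 13 cells = 6791  → 64.3327
row 6: Σ corner-gray over 13 cells = 7530  → 71.3334
row 7: Σ corner-gray over 13 cells = 8485  → 80.3803
row 8: Σ corner-gray over 13 cells = 7772  → 73.6259
row 9: Σ corner-gray over 13 cells = 7994  → 75.7290
row 10: Σ corner-gray over 13 cells = 7398  → 70.0829
row 11: Σ corner-gray over 13 cells = 5839  → 55.3142
row 12: Σ corner-gray over 13 cells = 6217  → 58.8951
row 13: Σ corner-gray over 13 cells = 7006  → 66.3694
row 14: Σ corner-gray over 13 cells = 6975  → 66.0758
Σ rows: total corner-gray = 108841  → 1031.0756 mm³


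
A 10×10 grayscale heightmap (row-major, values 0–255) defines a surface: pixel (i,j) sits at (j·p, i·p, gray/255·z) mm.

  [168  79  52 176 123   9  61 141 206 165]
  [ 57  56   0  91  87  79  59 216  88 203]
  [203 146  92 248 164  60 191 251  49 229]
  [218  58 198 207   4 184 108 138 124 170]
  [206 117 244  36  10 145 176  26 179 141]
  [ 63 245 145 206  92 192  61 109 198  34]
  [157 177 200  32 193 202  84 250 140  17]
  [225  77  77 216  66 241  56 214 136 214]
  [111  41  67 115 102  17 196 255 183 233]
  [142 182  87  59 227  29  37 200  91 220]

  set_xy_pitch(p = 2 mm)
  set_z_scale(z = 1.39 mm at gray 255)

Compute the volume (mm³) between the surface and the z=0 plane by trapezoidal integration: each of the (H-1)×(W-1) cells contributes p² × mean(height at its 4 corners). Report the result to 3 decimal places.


233.515

height_mm = gray/255 × 1.39; cell vol = 2² × mean(4 corners)
unit = 2² × 1.39 / (4×255) = 0.00545098 mm³ per gray-sum
row 0: Σ corner-gray over 9 cells = 3639  → 19.8361
row 1: Σ corner-gray over 9 cells = 4446  → 24.2351
row 2: Σ corner-gray over 9 cells = 5264  → 28.6940
row 3: Σ corner-gray over 9 cells = 4643  → 25.3089
row 4: Σ corner-gray over 9 cells = 4806  → 26.1974
row 5: Σ corner-gray over 9 cells = 5323  → 29.0156
row 6: Σ corner-gray over 9 cells = 5335  → 29.0810
row 7: Σ corner-gray over 9 cells = 4901  → 26.7153
row 8: Σ corner-gray over 9 cells = 4482  → 24.4313
Σ rows: total corner-gray = 42839  → 233.5145 mm³


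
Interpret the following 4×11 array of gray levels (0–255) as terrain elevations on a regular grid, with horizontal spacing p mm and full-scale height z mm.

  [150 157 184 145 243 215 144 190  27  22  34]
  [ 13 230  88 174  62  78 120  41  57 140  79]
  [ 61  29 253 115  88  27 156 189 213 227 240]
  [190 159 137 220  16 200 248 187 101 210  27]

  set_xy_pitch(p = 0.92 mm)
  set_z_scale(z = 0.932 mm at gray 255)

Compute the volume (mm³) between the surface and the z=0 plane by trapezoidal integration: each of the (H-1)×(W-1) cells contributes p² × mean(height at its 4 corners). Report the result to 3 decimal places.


12.332

height_mm = gray/255 × 0.932; cell vol = 0.92² × mean(4 corners)
unit = 0.92² × 0.932 / (4×255) = 0.000773377 mm³ per gray-sum
row 0: Σ corner-gray over 10 cells = 4910  → 3.7973
row 1: Σ corner-gray over 10 cells = 4967  → 3.8414
row 2: Σ corner-gray over 10 cells = 6068  → 4.6929
Σ rows: total corner-gray = 15945  → 12.3315 mm³


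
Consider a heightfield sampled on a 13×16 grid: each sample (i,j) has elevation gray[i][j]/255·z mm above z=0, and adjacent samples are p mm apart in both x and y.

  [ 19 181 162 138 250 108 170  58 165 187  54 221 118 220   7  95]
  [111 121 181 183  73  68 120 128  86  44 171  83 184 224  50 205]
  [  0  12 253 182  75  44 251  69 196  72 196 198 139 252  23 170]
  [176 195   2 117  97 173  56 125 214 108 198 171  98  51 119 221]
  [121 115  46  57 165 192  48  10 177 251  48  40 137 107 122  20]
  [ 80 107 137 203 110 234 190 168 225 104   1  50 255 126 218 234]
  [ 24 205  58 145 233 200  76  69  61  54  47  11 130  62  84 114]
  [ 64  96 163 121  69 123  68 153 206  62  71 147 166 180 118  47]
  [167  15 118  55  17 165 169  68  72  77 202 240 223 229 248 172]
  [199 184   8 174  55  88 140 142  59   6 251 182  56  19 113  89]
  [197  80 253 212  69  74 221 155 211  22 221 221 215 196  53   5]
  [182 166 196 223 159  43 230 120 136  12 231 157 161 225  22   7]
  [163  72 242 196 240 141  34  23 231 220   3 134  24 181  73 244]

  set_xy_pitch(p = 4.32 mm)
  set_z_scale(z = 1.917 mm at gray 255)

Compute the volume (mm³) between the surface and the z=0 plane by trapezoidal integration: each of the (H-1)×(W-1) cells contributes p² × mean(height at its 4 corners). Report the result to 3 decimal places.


height_mm = gray/255 × 1.917; cell vol = 4.32² × mean(4 corners)
unit = 4.32² × 1.917 / (4×255) = 0.0350743 mm³ per gray-sum
row 0: Σ corner-gray over 15 cells = 7940  → 278.4902
row 1: Σ corner-gray over 15 cells = 7842  → 275.0529
row 2: Σ corner-gray over 15 cells = 7939  → 278.4551
row 3: Σ corner-gray over 15 cells = 7016  → 246.0815
row 4: Σ corner-gray over 15 cells = 7741  → 271.5104
row 5: Σ corner-gray over 15 cells = 7578  → 265.7933
row 6: Σ corner-gray over 15 cells = 6605  → 231.6660
row 7: Σ corner-gray over 15 cells = 7732  → 271.1948
row 8: Σ corner-gray over 15 cells = 7377  → 258.7434
row 9: Σ corner-gray over 15 cells = 7850  → 275.3335
row 10: Σ corner-gray over 15 cells = 8959  → 314.2310
row 11: Σ corner-gray over 15 cells = 8386  → 294.1334
Σ rows: total corner-gray = 92965  → 3260.6855 mm³

3260.685


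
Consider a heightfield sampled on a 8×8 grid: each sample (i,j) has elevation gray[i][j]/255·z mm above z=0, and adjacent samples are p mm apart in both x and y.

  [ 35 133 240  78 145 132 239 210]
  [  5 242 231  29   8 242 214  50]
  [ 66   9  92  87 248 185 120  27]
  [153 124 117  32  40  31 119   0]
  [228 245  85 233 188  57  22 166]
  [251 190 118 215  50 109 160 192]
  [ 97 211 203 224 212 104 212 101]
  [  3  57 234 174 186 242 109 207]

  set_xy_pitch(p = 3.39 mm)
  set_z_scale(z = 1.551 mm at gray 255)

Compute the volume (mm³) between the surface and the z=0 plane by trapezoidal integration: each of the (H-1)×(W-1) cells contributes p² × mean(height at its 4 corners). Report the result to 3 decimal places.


height_mm = gray/255 × 1.551; cell vol = 3.39² × mean(4 corners)
unit = 3.39² × 1.551 / (4×255) = 0.0174748 mm³ per gray-sum
row 0: Σ corner-gray over 7 cells = 4166  → 72.7998
row 1: Σ corner-gray over 7 cells = 3562  → 62.2451
row 2: Σ corner-gray over 7 cells = 2654  → 46.3780
row 3: Σ corner-gray over 7 cells = 3133  → 54.7484
row 4: Σ corner-gray over 7 cells = 4181  → 73.0619
row 5: Σ corner-gray over 7 cells = 4657  → 81.3799
row 6: Σ corner-gray over 7 cells = 4744  → 82.9002
Σ rows: total corner-gray = 27097  → 473.5134 mm³

473.513


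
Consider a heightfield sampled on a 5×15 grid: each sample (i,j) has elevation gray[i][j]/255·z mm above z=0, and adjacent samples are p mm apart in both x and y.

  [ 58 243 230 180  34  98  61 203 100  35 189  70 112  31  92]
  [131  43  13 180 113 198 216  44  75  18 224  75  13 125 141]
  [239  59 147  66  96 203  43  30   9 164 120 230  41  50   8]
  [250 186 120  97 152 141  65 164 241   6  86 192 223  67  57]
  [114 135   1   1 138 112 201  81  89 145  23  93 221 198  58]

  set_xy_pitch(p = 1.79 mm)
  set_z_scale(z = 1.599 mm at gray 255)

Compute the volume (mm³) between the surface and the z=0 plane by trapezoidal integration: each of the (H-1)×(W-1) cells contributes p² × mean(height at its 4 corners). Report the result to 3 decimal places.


height_mm = gray/255 × 1.599; cell vol = 1.79² × mean(4 corners)
unit = 1.79² × 1.599 / (4×255) = 0.0050229 mm³ per gray-sum
row 0: Σ corner-gray over 14 cells = 6268  → 31.4835
row 1: Σ corner-gray over 14 cells = 5709  → 28.6757
row 2: Σ corner-gray over 14 cells = 6550  → 32.9000
row 3: Σ corner-gray over 14 cells = 6835  → 34.3315
Σ rows: total corner-gray = 25362  → 127.3907 mm³

127.391


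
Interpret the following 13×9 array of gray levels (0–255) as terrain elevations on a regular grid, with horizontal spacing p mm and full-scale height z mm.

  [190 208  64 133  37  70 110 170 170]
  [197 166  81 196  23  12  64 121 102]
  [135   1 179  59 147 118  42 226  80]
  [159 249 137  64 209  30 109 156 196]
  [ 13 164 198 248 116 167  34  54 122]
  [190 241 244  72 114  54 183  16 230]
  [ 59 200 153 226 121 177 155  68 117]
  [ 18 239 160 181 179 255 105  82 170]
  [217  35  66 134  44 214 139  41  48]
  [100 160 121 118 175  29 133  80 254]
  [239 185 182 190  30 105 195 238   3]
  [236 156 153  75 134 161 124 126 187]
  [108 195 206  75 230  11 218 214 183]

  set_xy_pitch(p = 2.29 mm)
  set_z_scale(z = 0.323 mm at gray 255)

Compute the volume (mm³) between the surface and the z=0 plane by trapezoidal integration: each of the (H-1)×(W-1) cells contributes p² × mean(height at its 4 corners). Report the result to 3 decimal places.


85.072

height_mm = gray/255 × 0.323; cell vol = 2.29² × mean(4 corners)
unit = 2.29² × 0.323 / (4×255) = 0.00166063 mm³ per gray-sum
row 0: Σ corner-gray over 8 cells = 3569  → 5.9268
row 1: Σ corner-gray over 8 cells = 3384  → 5.6196
row 2: Σ corner-gray over 8 cells = 4022  → 6.6791
row 3: Σ corner-gray over 8 cells = 4360  → 7.2404
row 4: Σ corner-gray over 8 cells = 4365  → 7.2487
row 5: Σ corner-gray over 8 cells = 4644  → 7.7120
row 6: Σ corner-gray over 8 cells = 4966  → 8.2467
row 7: Σ corner-gray over 8 cells = 4201  → 6.9763
row 8: Σ corner-gray over 8 cells = 3597  → 5.9733
row 9: Σ corner-gray over 8 cells = 4478  → 7.4363
row 10: Σ corner-gray over 8 cells = 4773  → 7.9262
row 11: Σ corner-gray over 8 cells = 4870  → 8.0873
Σ rows: total corner-gray = 51229  → 85.0725 mm³


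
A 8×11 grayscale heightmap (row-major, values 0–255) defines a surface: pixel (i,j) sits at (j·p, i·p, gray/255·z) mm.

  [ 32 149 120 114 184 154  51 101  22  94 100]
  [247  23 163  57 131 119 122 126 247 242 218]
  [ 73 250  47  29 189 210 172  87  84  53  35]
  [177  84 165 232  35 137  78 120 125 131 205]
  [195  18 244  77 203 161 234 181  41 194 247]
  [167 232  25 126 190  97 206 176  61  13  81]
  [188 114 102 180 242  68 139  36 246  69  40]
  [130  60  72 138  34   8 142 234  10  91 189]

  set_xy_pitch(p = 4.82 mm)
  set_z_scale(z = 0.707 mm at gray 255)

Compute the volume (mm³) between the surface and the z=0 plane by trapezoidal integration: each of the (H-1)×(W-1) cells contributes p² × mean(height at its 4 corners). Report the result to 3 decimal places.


height_mm = gray/255 × 0.707; cell vol = 4.82² × mean(4 corners)
unit = 4.82² × 0.707 / (4×255) = 0.0161032 mm³ per gray-sum
row 0: Σ corner-gray over 10 cells = 5035  → 81.0798
row 1: Σ corner-gray over 10 cells = 5275  → 84.9446
row 2: Σ corner-gray over 10 cells = 4946  → 79.6466
row 3: Σ corner-gray over 10 cells = 5744  → 92.4970
row 4: Σ corner-gray over 10 cells = 5648  → 90.9511
row 5: Σ corner-gray over 10 cells = 5120  → 82.4486
row 6: Σ corner-gray over 10 cells = 4517  → 72.7383
Σ rows: total corner-gray = 36285  → 584.3061 mm³

584.306


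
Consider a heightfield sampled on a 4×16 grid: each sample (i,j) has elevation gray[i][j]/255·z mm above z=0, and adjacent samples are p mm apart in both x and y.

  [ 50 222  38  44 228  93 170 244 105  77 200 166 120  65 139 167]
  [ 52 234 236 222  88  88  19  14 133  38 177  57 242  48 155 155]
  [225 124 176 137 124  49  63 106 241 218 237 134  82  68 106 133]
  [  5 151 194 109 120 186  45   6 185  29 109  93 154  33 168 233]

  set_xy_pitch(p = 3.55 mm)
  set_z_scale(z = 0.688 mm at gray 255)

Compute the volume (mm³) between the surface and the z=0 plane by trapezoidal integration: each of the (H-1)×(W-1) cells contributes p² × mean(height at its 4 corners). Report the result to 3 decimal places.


height_mm = gray/255 × 0.688; cell vol = 3.55² × mean(4 corners)
unit = 3.55² × 0.688 / (4×255) = 0.00850051 mm³ per gray-sum
row 0: Σ corner-gray over 15 cells = 7748  → 65.8619
row 1: Σ corner-gray over 15 cells = 7797  → 66.2785
row 2: Σ corner-gray over 15 cells = 7490  → 63.6688
Σ rows: total corner-gray = 23035  → 195.8092 mm³

195.809


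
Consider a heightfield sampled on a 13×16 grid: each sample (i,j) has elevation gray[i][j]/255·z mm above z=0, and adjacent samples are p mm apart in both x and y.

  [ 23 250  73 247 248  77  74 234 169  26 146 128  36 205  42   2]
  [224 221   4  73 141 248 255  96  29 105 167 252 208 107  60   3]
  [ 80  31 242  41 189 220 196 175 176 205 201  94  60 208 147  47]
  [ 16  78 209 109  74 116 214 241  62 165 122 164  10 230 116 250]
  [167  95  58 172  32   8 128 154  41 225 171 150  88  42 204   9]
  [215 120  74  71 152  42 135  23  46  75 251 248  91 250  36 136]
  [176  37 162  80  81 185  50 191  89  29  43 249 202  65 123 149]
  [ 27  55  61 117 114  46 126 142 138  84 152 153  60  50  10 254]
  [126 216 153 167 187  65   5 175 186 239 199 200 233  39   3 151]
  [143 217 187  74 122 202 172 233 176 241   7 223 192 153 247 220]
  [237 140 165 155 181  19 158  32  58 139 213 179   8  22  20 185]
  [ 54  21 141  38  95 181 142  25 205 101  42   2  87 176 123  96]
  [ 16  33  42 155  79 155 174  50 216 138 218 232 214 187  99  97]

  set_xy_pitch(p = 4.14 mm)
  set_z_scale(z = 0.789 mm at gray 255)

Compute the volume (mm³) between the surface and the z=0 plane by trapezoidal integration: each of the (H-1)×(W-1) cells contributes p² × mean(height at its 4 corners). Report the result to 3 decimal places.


height_mm = gray/255 × 0.789; cell vol = 4.14² × mean(4 corners)
unit = 4.14² × 0.789 / (4×255) = 0.013258 mm³ per gray-sum
row 0: Σ corner-gray over 15 cells = 8094  → 107.3101
row 1: Σ corner-gray over 15 cells = 8656  → 114.7611
row 2: Σ corner-gray over 15 cells = 8583  → 113.7933
row 3: Σ corner-gray over 15 cells = 7398  → 98.0826
row 4: Σ corner-gray over 15 cells = 6891  → 91.3608
row 5: Σ corner-gray over 15 cells = 7076  → 93.8135
row 6: Σ corner-gray over 15 cells = 6394  → 84.7716
row 7: Σ corner-gray over 15 cells = 7308  → 96.8894
row 8: Σ corner-gray over 15 cells = 9666  → 128.1517
row 9: Σ corner-gray over 15 cells = 8655  → 114.7479
row 10: Σ corner-gray over 15 cells = 6308  → 83.6314
row 11: Σ corner-gray over 15 cells = 7005  → 92.8722
Σ rows: total corner-gray = 92034  → 1220.1854 mm³

1220.185


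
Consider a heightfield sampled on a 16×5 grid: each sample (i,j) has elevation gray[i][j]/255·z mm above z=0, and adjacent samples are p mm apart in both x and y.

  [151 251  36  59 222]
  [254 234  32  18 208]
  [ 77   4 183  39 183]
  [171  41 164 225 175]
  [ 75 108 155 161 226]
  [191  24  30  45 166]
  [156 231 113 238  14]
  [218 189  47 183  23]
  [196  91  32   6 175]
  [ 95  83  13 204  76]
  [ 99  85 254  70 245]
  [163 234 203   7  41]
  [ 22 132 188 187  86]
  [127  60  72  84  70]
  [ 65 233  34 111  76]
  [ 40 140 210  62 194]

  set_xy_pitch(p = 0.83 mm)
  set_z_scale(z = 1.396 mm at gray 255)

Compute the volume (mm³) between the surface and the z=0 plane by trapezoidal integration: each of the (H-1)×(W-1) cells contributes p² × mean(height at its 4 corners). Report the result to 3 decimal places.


27.208

height_mm = gray/255 × 1.396; cell vol = 0.83² × mean(4 corners)
unit = 0.83² × 1.396 / (4×255) = 0.000942847 mm³ per gray-sum
row 0: Σ corner-gray over 4 cells = 2095  → 1.9753
row 1: Σ corner-gray over 4 cells = 1742  → 1.6424
row 2: Σ corner-gray over 4 cells = 1918  → 1.8084
row 3: Σ corner-gray over 4 cells = 2355  → 2.2204
row 4: Σ corner-gray over 4 cells = 1704  → 1.6066
row 5: Σ corner-gray over 4 cells = 1889  → 1.7810
row 6: Σ corner-gray over 4 cells = 2413  → 2.2751
row 7: Σ corner-gray over 4 cells = 1708  → 1.6104
row 8: Σ corner-gray over 4 cells = 1400  → 1.3200
row 9: Σ corner-gray over 4 cells = 1933  → 1.8225
row 10: Σ corner-gray over 4 cells = 2254  → 2.1252
row 11: Σ corner-gray over 4 cells = 2214  → 2.0875
row 12: Σ corner-gray over 4 cells = 1751  → 1.6509
row 13: Σ corner-gray over 4 cells = 1526  → 1.4388
row 14: Σ corner-gray over 4 cells = 1955  → 1.8433
Σ rows: total corner-gray = 28857  → 27.2077 mm³


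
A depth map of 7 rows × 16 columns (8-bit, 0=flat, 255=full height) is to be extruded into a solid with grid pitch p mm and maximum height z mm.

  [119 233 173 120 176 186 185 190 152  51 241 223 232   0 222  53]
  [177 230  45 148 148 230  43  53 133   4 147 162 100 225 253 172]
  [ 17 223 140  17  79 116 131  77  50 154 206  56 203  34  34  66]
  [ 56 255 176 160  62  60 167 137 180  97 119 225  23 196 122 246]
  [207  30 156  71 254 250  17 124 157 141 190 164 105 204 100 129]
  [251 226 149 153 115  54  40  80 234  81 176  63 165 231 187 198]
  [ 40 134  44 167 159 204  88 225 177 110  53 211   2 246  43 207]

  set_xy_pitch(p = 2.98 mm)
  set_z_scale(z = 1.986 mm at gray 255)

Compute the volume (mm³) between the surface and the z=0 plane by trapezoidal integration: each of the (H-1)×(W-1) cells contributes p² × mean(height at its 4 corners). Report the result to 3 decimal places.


height_mm = gray/255 × 1.986; cell vol = 2.98² × mean(4 corners)
unit = 2.98² × 1.986 / (4×255) = 0.0172907 mm³ per gray-sum
row 0: Σ corner-gray over 15 cells = 9131  → 157.8810
row 1: Σ corner-gray over 15 cells = 7314  → 126.4639
row 2: Σ corner-gray over 15 cells = 7383  → 127.6570
row 3: Σ corner-gray over 15 cells = 8522  → 147.3510
row 4: Σ corner-gray over 15 cells = 8619  → 149.0282
row 5: Σ corner-gray over 15 cells = 8330  → 144.0312
Σ rows: total corner-gray = 49299  → 852.4123 mm³

852.412


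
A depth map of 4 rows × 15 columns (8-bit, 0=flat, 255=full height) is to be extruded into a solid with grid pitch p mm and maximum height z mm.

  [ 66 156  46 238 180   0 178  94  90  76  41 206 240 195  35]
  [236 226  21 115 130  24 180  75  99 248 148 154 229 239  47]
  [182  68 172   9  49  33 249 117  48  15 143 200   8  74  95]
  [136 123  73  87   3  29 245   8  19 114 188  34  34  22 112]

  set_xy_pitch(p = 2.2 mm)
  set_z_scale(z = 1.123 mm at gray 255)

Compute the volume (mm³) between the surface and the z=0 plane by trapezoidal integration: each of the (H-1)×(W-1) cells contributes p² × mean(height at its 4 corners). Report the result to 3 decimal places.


102.307

height_mm = gray/255 × 1.123; cell vol = 2.2² × mean(4 corners)
unit = 2.2² × 1.123 / (4×255) = 0.00532875 mm³ per gray-sum
row 0: Σ corner-gray over 14 cells = 7640  → 40.7116
row 1: Σ corner-gray over 14 cells = 6706  → 35.7346
row 2: Σ corner-gray over 14 cells = 4853  → 25.8604
Σ rows: total corner-gray = 19199  → 102.3066 mm³


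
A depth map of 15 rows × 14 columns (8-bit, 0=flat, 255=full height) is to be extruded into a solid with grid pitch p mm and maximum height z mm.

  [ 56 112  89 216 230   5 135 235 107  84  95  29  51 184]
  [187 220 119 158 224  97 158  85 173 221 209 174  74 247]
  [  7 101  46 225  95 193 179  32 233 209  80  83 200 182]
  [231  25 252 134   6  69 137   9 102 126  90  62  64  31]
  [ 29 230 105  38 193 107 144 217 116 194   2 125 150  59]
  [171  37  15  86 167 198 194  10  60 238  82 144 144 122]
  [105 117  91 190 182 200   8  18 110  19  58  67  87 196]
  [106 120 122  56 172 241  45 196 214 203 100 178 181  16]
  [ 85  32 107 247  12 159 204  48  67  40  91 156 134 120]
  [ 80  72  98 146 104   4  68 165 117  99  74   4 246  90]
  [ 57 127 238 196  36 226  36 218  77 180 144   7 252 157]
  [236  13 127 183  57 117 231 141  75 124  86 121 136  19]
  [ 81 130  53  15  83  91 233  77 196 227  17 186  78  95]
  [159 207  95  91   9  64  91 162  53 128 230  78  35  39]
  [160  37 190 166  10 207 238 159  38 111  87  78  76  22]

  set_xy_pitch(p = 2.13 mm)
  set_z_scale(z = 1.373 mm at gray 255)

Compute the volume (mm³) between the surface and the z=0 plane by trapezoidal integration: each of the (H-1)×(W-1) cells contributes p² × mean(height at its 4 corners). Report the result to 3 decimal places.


533.937

height_mm = gray/255 × 1.373; cell vol = 2.13² × mean(4 corners)
unit = 2.13² × 1.373 / (4×255) = 0.00610702 mm³ per gray-sum
row 0: Σ corner-gray over 13 cells = 7274  → 44.4225
row 1: Σ corner-gray over 13 cells = 7799  → 47.6287
row 2: Σ corner-gray over 13 cells = 5955  → 36.3673
row 3: Σ corner-gray over 13 cells = 5744  → 35.0787
row 4: Σ corner-gray over 13 cells = 6373  → 38.9201
row 5: Σ corner-gray over 13 cells = 5638  → 34.4314
row 6: Σ corner-gray over 13 cells = 6373  → 38.9201
row 7: Σ corner-gray over 13 cells = 6577  → 40.1659
row 8: Σ corner-gray over 13 cells = 5363  → 32.7520
row 9: Σ corner-gray over 13 cells = 6252  → 38.1811
row 10: Σ corner-gray over 13 cells = 6765  → 41.3140
row 11: Σ corner-gray over 13 cells = 6025  → 36.7948
row 12: Σ corner-gray over 13 cells = 5632  → 34.3948
row 13: Σ corner-gray over 13 cells = 5660  → 34.5658
Σ rows: total corner-gray = 87430  → 533.9370 mm³


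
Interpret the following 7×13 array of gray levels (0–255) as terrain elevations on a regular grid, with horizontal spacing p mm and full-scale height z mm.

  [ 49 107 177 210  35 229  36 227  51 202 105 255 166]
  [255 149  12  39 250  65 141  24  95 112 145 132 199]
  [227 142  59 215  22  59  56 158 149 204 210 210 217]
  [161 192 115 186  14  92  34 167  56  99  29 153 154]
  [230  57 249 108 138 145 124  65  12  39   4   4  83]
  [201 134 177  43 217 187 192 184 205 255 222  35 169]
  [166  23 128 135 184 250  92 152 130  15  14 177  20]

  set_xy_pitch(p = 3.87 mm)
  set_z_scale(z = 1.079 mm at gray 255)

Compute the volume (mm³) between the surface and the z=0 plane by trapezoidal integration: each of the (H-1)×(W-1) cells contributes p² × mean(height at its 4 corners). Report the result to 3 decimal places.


height_mm = gray/255 × 1.079; cell vol = 3.87² × mean(4 corners)
unit = 3.87² × 1.079 / (4×255) = 0.0158432 mm³ per gray-sum
row 0: Σ corner-gray over 12 cells = 6265  → 99.2577
row 1: Σ corner-gray over 12 cells = 6194  → 98.1328
row 2: Σ corner-gray over 12 cells = 6001  → 95.0751
row 3: Σ corner-gray over 12 cells = 4792  → 75.9207
row 4: Σ corner-gray over 12 cells = 6275  → 99.4161
row 5: Σ corner-gray over 12 cells = 6858  → 108.6527
Σ rows: total corner-gray = 36385  → 576.4552 mm³

576.455


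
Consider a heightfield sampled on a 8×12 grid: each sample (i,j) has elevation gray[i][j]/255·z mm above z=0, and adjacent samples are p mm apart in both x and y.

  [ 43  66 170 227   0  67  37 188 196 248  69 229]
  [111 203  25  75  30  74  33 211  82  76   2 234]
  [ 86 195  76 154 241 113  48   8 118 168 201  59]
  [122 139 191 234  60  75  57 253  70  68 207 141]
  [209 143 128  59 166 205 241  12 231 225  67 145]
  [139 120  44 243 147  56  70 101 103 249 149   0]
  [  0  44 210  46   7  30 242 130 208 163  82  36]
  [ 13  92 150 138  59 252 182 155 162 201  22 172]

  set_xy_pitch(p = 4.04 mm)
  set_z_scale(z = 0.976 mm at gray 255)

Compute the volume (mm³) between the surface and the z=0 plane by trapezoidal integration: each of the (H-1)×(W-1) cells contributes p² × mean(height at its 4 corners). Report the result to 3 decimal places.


593.700

height_mm = gray/255 × 0.976; cell vol = 4.04² × mean(4 corners)
unit = 4.04² × 0.976 / (4×255) = 0.0156175 mm³ per gray-sum
row 0: Σ corner-gray over 11 cells = 4775  → 74.5737
row 1: Σ corner-gray over 11 cells = 4756  → 74.2770
row 2: Σ corner-gray over 11 cells = 5760  → 89.9570
row 3: Σ corner-gray over 11 cells = 6279  → 98.0625
row 4: Σ corner-gray over 11 cells = 6011  → 93.8770
row 5: Σ corner-gray over 11 cells = 5063  → 79.0716
row 6: Σ corner-gray over 11 cells = 5371  → 83.8818
Σ rows: total corner-gray = 38015  → 593.7004 mm³


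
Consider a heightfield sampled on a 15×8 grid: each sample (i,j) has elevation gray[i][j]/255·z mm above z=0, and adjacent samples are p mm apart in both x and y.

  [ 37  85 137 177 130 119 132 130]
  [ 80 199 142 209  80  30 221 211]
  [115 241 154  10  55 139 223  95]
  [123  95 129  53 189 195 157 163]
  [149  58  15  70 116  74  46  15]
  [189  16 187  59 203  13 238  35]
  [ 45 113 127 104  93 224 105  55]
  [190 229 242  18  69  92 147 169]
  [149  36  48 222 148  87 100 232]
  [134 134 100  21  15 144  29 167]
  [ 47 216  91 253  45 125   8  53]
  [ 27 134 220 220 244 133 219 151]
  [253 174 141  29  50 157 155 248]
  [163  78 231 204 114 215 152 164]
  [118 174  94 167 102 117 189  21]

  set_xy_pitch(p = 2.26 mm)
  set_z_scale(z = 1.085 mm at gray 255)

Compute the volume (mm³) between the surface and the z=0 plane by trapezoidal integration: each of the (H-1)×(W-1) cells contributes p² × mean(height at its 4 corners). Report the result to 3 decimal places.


height_mm = gray/255 × 1.085; cell vol = 2.26² × mean(4 corners)
unit = 2.26² × 1.085 / (4×255) = 0.00543308 mm³ per gray-sum
row 0: Σ corner-gray over 7 cells = 3780  → 20.5371
row 1: Σ corner-gray over 7 cells = 3907  → 21.2271
row 2: Σ corner-gray over 7 cells = 3776  → 20.5153
row 3: Σ corner-gray over 7 cells = 2844  → 15.4517
row 4: Σ corner-gray over 7 cells = 2578  → 14.0065
row 5: Σ corner-gray over 7 cells = 3288  → 17.8640
row 6: Σ corner-gray over 7 cells = 3585  → 19.4776
row 7: Σ corner-gray over 7 cells = 3616  → 19.6460
row 8: Σ corner-gray over 7 cells = 2850  → 15.4843
row 9: Σ corner-gray over 7 cells = 2763  → 15.0116
row 10: Σ corner-gray over 7 cells = 4094  → 22.2430
row 11: Σ corner-gray over 7 cells = 4431  → 24.0740
row 12: Σ corner-gray over 7 cells = 4228  → 22.9711
row 13: Σ corner-gray over 7 cells = 4140  → 22.4930
Σ rows: total corner-gray = 49880  → 271.0022 mm³

271.002
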